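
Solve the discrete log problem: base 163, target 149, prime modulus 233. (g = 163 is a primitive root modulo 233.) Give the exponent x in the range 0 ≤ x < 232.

205

Baby-step giant-step with m = ceil(sqrt(232)) = 16.
Baby table (163^j mod 233 for j=0..15):
  0:1  1:163  2:7  3:209  4:49  5:65  6:110  7:222
  8:71  9:156  10:31  11:160  12:217  13:188  14:121  15:151
Giant step factor: 163^(-16) ≡ 74 (mod 233).
Scan 149·74^i mod 233 for i = 0, 1, …:
  i=0: 149   i=1: 75   i=2: 191   i=3: 154
  i=4: 212   i=5: 77   i=6: 106   i=7: 155
  i=8: 53   i=9: 194   i=10: 143   i=11: 97
  i=12: 188
Match at i=12, j=13: x = 12·16 + 13 = 205.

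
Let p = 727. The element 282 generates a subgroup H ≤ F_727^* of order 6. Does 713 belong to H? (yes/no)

no

⟨282⟩ has order 6; its elements mod 727 are {1, 281, 282, 445, 446, 726}.
713 is not in this set.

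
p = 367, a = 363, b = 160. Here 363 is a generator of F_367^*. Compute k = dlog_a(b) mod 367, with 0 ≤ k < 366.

Baby-step giant-step with m = ceil(sqrt(366)) = 20.
Baby table (363^j mod 367 for j=0..19):
  0:1  1:363  2:16  3:303  4:256  5:77  6:59  7:131
  8:210  9:261  10:57  11:139  12:178  13:22  14:279  15:352
  16:60  17:127  18:226  19:197
Giant step factor: 363^(-20) ≡ 333 (mod 367).
Scan 160·333^i mod 367 for i = 0, 1, …:
  i=0: 160   i=1: 65   i=2: 359   i=3: 272
  i=4: 294   i=5: 280   i=6: 22
Match at i=6, j=13: k = 6·20 + 13 = 133.

133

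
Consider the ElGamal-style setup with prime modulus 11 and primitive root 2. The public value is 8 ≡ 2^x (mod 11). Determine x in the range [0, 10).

3

Successive powers of 2 modulo 11:
  2^0=1  2^1=2  2^2=4  2^3=8
So 2^3 ≡ 8 (mod 11), giving x = 3.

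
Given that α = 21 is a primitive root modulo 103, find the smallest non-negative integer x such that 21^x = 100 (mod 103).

78

Baby-step giant-step with m = ceil(sqrt(102)) = 11.
Baby table (21^j mod 103 for j=0..10):
  0:1  1:21  2:29  3:94  4:17  5:48  6:81  7:53
  8:83  9:95  10:38
Giant step factor: 21^(-11) ≡ 99 (mod 103).
Scan 100·99^i mod 103 for i = 0, 1, …:
  i=0: 100   i=1: 12   i=2: 55   i=3: 89
  i=4: 56   i=5: 85   i=6: 72   i=7: 21
Match at i=7, j=1: x = 7·11 + 1 = 78.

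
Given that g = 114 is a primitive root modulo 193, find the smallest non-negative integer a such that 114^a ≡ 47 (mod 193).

Baby-step giant-step with m = ceil(sqrt(192)) = 14.
Baby table (114^j mod 193 for j=0..13):
  0:1  1:114  2:65  3:76  4:172  5:115  6:179  7:141
  8:55  9:94  10:101  11:127  12:3  13:149
Giant step factor: 114^(-14) ≡ 97 (mod 193).
Scan 47·97^i mod 193 for i = 0, 1, …:
  i=0: 47   i=1: 120   i=2: 60   i=3: 30
  i=4: 15   i=5: 104   i=6: 52   i=7: 26
  i=8: 13   i=9: 103   i=10: 148   i=11: 74
  i=12: 37   i=13: 115
Match at i=13, j=5: a = 13·14 + 5 = 187.

187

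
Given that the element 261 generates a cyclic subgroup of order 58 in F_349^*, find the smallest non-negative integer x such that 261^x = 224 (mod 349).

Baby-step giant-step with m = ceil(sqrt(58)) = 8.
Baby table (261^j mod 349 for j=0..7):
  0:1  1:261  2:66  3:125  4:168  5:223  6:269  7:60
Giant step factor: 261^(-8) ≡ 31 (mod 349).
Scan 224·31^i mod 349 for i = 0, 1, …:
  i=0: 224   i=1: 313   i=2: 280   i=3: 304
  i=4: 1
Match at i=4, j=0: x = 4·8 + 0 = 32.

32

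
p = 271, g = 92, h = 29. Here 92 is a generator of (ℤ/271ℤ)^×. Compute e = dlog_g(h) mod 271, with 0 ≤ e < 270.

45

Baby-step giant-step with m = ceil(sqrt(270)) = 17.
Baby table (92^j mod 271 for j=0..16):
  0:1  1:92  2:63  3:105  4:175  5:111  6:185  7:218
  8:2  9:184  10:126  11:210  12:79  13:222  14:99  15:165
  16:4
Giant step factor: 92^(-17) ≡ 95 (mod 271).
Scan 29·95^i mod 271 for i = 0, 1, …:
  i=0: 29   i=1: 45   i=2: 210
Match at i=2, j=11: e = 2·17 + 11 = 45.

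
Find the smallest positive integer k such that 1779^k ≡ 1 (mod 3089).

3088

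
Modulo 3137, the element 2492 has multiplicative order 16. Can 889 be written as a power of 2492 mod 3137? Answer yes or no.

⟨2492⟩ has order 16; its elements mod 3137 are {1, 56, 107, 282, 645, 1099, 1196, 1524, 1613, 1941, 2038, 2492, 2855, 3030, 3081, 3136}.
889 is not in this set.

no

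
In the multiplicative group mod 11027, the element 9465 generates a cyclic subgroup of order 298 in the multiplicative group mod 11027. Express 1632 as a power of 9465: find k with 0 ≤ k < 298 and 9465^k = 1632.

Baby-step giant-step with m = ceil(sqrt(298)) = 18.
Baby table (9465^j mod 11027 for j=0..17):
  0:1  1:9465  2:2877  3:5142  4:6879  5:6327  6:8445  7:8229
  8:3784  9:10891  10:2919  11:5700  12:6416  13:1751  14:10661  15:9315
  16:5610  17:3645
Giant step factor: 9465^(-18) ≡ 1968 (mod 11027).
Scan 1632·1968^i mod 11027 for i = 0, 1, …:
  i=0: 1632   i=1: 2919
Match at i=1, j=10: k = 1·18 + 10 = 28.

28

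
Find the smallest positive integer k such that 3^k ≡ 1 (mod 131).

The order of 3 must divide p − 1 = 130 = 2 · 5 · 13.
Divisors: 1, 2, 5, 10, 13, 26, 65, 130.
Check each in increasing order: 3^1 ≡ 3;  3^2 ≡ 9;  3^5 ≡ 112;  3^10 ≡ 99;  3^13 ≡ 53;  3^26 ≡ 58;  3^65 ≡ 1.
Smallest exponent giving 1 is 65.

65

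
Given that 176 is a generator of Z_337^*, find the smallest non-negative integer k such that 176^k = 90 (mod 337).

335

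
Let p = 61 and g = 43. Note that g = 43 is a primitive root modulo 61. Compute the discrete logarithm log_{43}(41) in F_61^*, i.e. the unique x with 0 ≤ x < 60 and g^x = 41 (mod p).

18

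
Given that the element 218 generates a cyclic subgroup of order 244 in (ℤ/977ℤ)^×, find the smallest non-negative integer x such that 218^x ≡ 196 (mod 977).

240

Baby-step giant-step with m = ceil(sqrt(244)) = 16.
Baby table (218^j mod 977 for j=0..15):
  0:1  1:218  2:628  3:124  4:653  5:689  6:721  7:858
  8:437  9:497  10:876  11:453  12:77  13:177  14:483  15:755
Giant step factor: 218^(-16) ≡ 269 (mod 977).
Scan 196·269^i mod 977 for i = 0, 1, …:
  i=0: 196   i=1: 943   i=2: 624   i=3: 789
  i=4: 232   i=5: 857   i=6: 938   i=7: 256
  i=8: 474   i=9: 496     …   i=14: 454
  i=15: 1
Match at i=15, j=0: x = 15·16 + 0 = 240.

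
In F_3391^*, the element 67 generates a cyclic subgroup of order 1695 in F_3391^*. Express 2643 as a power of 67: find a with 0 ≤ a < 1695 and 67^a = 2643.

1669

Baby-step giant-step with m = ceil(sqrt(1695)) = 42.
Baby table (67^j mod 3391 for j=0..41):
  0:1  1:67  2:1098  3:2355  4:1799  5:1848  6:1740  7:1286
  8:1387  9:1372  10:367  11:852  12:2828  13:2971  14:2379  15:16
  16:1072  17:613  18:379  19:1656  20:2440  21:712  22:230  23:1846
  24:1606  25:2481  26:68  27:1165  28:62  29:763  30:256  31:197
  32:3026  33:2673  34:2759  35:1739  36:1219  37:289  38:2408  39:1959
  40:2395  41:1088
Giant step factor: 67^(-42) ≡ 2745 (mod 3391).
Scan 2643·2745^i mod 3391 for i = 0, 1, …:
  i=0: 2643   i=1: 1686   i=2: 2746   i=3: 2968
  i=4: 1978   i=5: 619   i=6: 264   i=7: 2397
  i=8: 1225   i=9: 2144     …   i=38: 3018
  i=39: 197
Match at i=39, j=31: a = 39·42 + 31 = 1669.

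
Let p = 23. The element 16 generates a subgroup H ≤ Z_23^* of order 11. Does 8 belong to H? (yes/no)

yes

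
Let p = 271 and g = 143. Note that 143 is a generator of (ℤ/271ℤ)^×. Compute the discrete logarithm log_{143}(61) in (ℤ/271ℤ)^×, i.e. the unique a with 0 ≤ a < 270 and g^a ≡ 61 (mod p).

46

Baby-step giant-step with m = ceil(sqrt(270)) = 17.
Baby table (143^j mod 271 for j=0..16):
  0:1  1:143  2:124  3:117  4:200  5:145  6:139  7:94
  8:163  9:3  10:158  11:101  12:80  13:58  14:164  15:146
  16:11
Giant step factor: 143^(-17) ≡ 46 (mod 271).
Scan 61·46^i mod 271 for i = 0, 1, …:
  i=0: 61   i=1: 96   i=2: 80
Match at i=2, j=12: a = 2·17 + 12 = 46.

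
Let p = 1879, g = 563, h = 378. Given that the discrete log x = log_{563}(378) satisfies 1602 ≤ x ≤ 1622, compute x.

Compute 563^1602 mod 1879 = 598, then multiply by 563 repeatedly:
  563^1602=598  563^1603=333  563^1604=1458  563^1605=1610  563^1606=752
  563^1607=601  563^1608=143  563^1609=1591  563^1610=1329  563^1611=385
  563^1612=670  563^1613=1410  563^1614=892  563^1615=503  563^1616=1339
  563^1617=378
Found 378 at exponent 1617.

1617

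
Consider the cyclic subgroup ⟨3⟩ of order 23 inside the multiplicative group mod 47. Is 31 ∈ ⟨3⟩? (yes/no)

no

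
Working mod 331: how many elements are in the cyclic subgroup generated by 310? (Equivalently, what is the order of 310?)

330

The order of 310 must divide p − 1 = 330 = 2 · 3 · 5 · 11.
Divisors: 1, 2, 3, 5, 6, 10, 11, 15, 22, 30, 33, 55, 66, 110, 165, 330.
Check each in increasing order: 310^1 ≡ 310;  310^2 ≡ 110;  310^3 ≡ 7;  310^5 ≡ 108;  310^6 ≡ 49;  310^10 ≡ 79;  310^11 ≡ 327;  310^15 ≡ 257;  310^22 ≡ 16;  310^30 ≡ 180;  310^33 ≡ 267;  310^55 ≡ 300;  310^66 ≡ 124;  310^110 ≡ 299;  310^165 ≡ 330;  310^330 ≡ 1.
Smallest exponent giving 1 is 330.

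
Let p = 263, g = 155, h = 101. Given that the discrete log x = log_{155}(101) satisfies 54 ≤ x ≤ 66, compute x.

65

Compute 155^54 mod 263 = 13, then multiply by 155 repeatedly:
  155^54=13  155^55=174  155^56=144  155^57=228  155^58=98
  155^59=199  155^60=74  155^61=161  155^62=233  155^63=84
  155^64=133  155^65=101
Found 101 at exponent 65.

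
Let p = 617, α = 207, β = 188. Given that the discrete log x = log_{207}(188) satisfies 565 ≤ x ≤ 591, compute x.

588

Compute 207^565 mod 617 = 481, then multiply by 207 repeatedly:
  207^565=481  207^566=230  207^567=101  207^568=546  207^569=111
  207^570=148  207^571=403  207^572=126  207^573=168  207^574=224
  207^575=93  207^576=124  207^577=371  207^578=289  207^579=591
  207^580=171  207^581=228  207^582=304  207^583=611  207^584=609
  207^585=195  207^586=260  207^587=141  207^588=188
Found 188 at exponent 588.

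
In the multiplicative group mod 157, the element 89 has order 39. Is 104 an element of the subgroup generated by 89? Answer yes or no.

no

104 ∈ ⟨89⟩ iff 104^39 ≡ 1 (mod 157), since |⟨89⟩| = 39.
104^39 mod 157 = 129.
Since 129 ≠ 1, 104 does not lie in the subgroup.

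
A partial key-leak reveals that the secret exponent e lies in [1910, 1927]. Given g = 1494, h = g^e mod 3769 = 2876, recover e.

Compute 1494^1910 mod 3769 = 1547, then multiply by 1494 repeatedly:
  1494^1910=1547  1494^1911=821  1494^1912=1649  1494^1913=2449  1494^1914=2876
Found 2876 at exponent 1914.

1914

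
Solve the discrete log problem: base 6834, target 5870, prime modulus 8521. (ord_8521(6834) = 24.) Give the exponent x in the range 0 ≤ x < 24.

Successive powers of 6834 modulo 8521:
  6834^0=1  6834^1=6834  6834^2=8476  6834^3=7747  6834^4=2025  6834^5=746
  6834^6=2606  6834^7=514  6834^8=2024  6834^9=2433  6834^10=2651  6834^11=1288
  6834^12=8520  6834^13=1687  6834^14=45  6834^15=774  6834^16=6496  6834^17=7775
  6834^18=5915  6834^19=8007  6834^20=6497  6834^21=6088  6834^22=5870
So 6834^22 ≡ 5870 (mod 8521), giving x = 22.

22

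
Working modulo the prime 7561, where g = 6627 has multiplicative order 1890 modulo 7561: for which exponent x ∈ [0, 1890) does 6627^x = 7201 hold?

Baby-step giant-step with m = ceil(sqrt(1890)) = 44.
Baby table (6627^j mod 7561 for j=0..43):
  0:1  1:6627  2:2841  3:417  4:3694  5:5181  6:7547  7:5515
  8:5592  9:1723  10:1211  11:3076  12:196  13:5961  14:4883  15:6122
  16:5729  17:2302  18:4817  19:7278  20:7248  21:5024  22:2965  23:5577
  24:611  25:3962  26:4382  27:5274  28:3856  29:5093  30:6568  31:5020
  32:6701  33:1774  34:6504  35:4308  36:6341  37:5330  38:4479  39:5408
  40:7237  41:176  42:1958  43:990
Giant step factor: 6627^(-44) ≡ 2826 (mod 7561).
Scan 7201·2826^i mod 7561 for i = 0, 1, …:
  i=0: 7201   i=1: 3375   i=2: 3329   i=3: 1870
  i=4: 7042   i=5: 140   i=6: 2468   i=7: 3326
  i=8: 953   i=9: 1462     …   i=27: 808
  i=28: 7547
Match at i=28, j=6: x = 28·44 + 6 = 1238.

1238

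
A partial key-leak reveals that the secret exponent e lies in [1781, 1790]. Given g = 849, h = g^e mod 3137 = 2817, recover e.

Compute 849^1781 mod 3137 = 2817, then multiply by 849 repeatedly:
  849^1781=2817
Found 2817 at exponent 1781.

1781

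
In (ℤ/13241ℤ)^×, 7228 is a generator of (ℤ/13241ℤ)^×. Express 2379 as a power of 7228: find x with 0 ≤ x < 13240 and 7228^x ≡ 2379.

Baby-step giant-step with m = ceil(sqrt(13240)) = 116.
Baby table (7228^j mod 13241 for j=0..115):
  0:1  1:7228  2:8239  3:6715  4:7755  5:3987  6:5620  7:11213
  8:12644  9:1450  10:6969  11:3168  12:4615  13:3141  14:8074  15:5785
  16:12143  17:8256  18:10422  19:2167  20:12214  21:5045  22:12787  23:2256
  24:6697  25:10061  26:1336  27:3919  28:4033  29:7083  30:6218  31:3750
  32:673  33:4997  34:10109  35:4014  36:2161  37:8569  38:8575  39:12220
  40:8690  41:9257  42:2823  43:263  44:7501  45:8574  46:4992  47:451
  48:2542  49:8309  50:9517  51:1881  52:10602  53:5589  54:12242  55:8814
  56:5141  57:4902  58:11981  59:2528  60:13045  61:99  62:558  63:7960
  64:2735  65:13008  66:10724  67:258  68:11084  69:7102  70:11140  71:1399
  72:9089  73:6691  74:6416  75:4866  76:3352  77:10467  78:9643  79:12221
  80:2677  81:4255  82:9538  83:8018  84:11488  85:953  86:2964  87:13095
  88:3992  89:2037  90:12685  91:6496  92:502  93:422  94:4786  95:7716
  96:156  97:2083  98:907  99:1501  100:4849  101:12886  102:2814  103:1416
  104:12796  105:1103  106:1402  107:4291  108:4926  109:79  110:1649  111:2072
  112:845  113:3559  114:10430  115:7027
Giant step factor: 7228^(-116) ≡ 1615 (mod 13241).
Scan 2379·1615^i mod 13241 for i = 0, 1, …:
  i=0: 2379   i=1: 2195   i=2: 9578   i=3: 2982
  i=4: 9447   i=5: 3273   i=6: 2736   i=7: 9387
  i=8: 12301   i=9: 4615
Match at i=9, j=12: x = 9·116 + 12 = 1056.

1056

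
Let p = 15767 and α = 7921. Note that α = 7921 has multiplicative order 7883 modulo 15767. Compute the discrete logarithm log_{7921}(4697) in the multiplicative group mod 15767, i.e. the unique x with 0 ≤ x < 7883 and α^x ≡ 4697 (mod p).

4341

Baby-step giant-step with m = ceil(sqrt(7883)) = 89.
Baby table (7921^j mod 15767 for j=0..88):
  0:1  1:7921  2:5348  3:11346  4:15533  5:6992  6:9928  7:9659
  8:7455  9:3640  10:10364  11:10242  12:5667  13:15425  14:2942  15:15723
  16:14117  17:1193  18:5320  19:10296  20:7692  21:4644  22:713  23:3087
  24:13277  25:1227  26:6595  27:2924  28:15048  29:12455  30:1936  31:9532
  32:10576  33:2425  34:4219  35:8426  36:635  37:162  38:6075  39:14958
  40:9080  41:9393  42:13247  43:102  44:3825  45:9418  46:6301  47:7666
  48:3669  49:3568  50:7664  51:3594  52:8639  53:739  54:4062  55:10422
  56:12417  57:511  58:11279  59:5137  60:11317  61:6562  62:9570  63:12001
  64:678  65:9658  66:15301  67:14059  68:14785  69:10476  70:14442  71:5497
  72:9050  73:8268  74:10477  75:6596  76:10845  77:4629  78:8034  79:1702
  80:757  81:4737  82:12084  83:11674  84:12066  85:10999  86:10404  87:11742
  88:14616
Giant step factor: 7921^(-89) ≡ 581 (mod 15767).
Scan 4697·581^i mod 15767 for i = 0, 1, …:
  i=0: 4697   i=1: 1266   i=2: 10264   i=3: 3458
  i=4: 6689   i=5: 7627   i=6: 760   i=7: 84
  i=8: 1503   i=9: 6058     …   i=47: 11443
  i=48: 10476
Match at i=48, j=69: x = 48·89 + 69 = 4341.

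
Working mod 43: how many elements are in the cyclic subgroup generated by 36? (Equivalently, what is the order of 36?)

The order of 36 must divide p − 1 = 42 = 2 · 3 · 7.
Divisors: 1, 2, 3, 6, 7, 14, 21, 42.
Check each in increasing order: 36^1 ≡ 36;  36^2 ≡ 6;  36^3 ≡ 1.
Smallest exponent giving 1 is 3.

3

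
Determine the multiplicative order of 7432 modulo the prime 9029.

9028

The order of 7432 must divide p − 1 = 9028 = 2^2 · 37 · 61.
Divisors: 1, 2, 4, 37, 61, 74, 122, 148, 244, 2257, 4514, 9028.
Check each in increasing order: 7432^1 ≡ 7432;  7432^2 ≡ 4231;  7432^4 ≡ 5883;  7432^37 ≡ 4524;  7432^61 ≡ 2264;  7432^74 ≡ 6862;  7432^122 ≡ 6253;  7432^148 ≡ 809;  7432^244 ≡ 4439;  7432^2257 ≡ 4467;  7432^4514 ≡ 9028;  7432^9028 ≡ 1.
Smallest exponent giving 1 is 9028.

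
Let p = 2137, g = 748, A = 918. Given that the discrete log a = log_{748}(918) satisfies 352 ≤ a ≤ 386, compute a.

373

Compute 748^352 mod 2137 = 1850, then multiply by 748 repeatedly:
  748^352=1850  748^353=1161  748^354=806  748^355=254  748^356=1936
  748^357=1379  748^358=1458  748^359=714  748^360=1959  748^361=1487
  748^362=1036  748^363=1334  748^364=1990  748^365=1168  748^366=1768
  748^367=1798  748^368=731  748^369=1853  748^370=1268  748^371=1773
  748^372=1264  748^373=918
Found 918 at exponent 373.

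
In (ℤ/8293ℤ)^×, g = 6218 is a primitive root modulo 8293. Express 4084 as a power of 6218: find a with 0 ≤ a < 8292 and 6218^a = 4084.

1558

Baby-step giant-step with m = ceil(sqrt(8292)) = 92.
Baby table (6218^j mod 8293 for j=0..91):
  0:1  1:6218  2:1558  3:1420  4:5808  5:6422  6:1201  7:4118
  8:5233  9:5355  10:995  11:332  12:7712  13:3090  14:7032  15:4280
  16:803  17:668  18:7124  19:4119  20:3158  21:6913  22:2415  23:6140
  24:5841  25:4291  26:2857  27:1220  28:6158  29:1663  30:7456  31:3538
  32:6248  33:5652  34:6695  35:6943  36:6509  37:3122  38:6976  39:4378
  40:4778  41:4078  42:5303  43:1086  44:2246  45:216  46:7915  47:4808
  48:8172  49:2285  50:2221  51:2333  52:2137  53:2480  54:3953  55:7595
  56:5368  57:7192  58:4000  59:1293  60:3957  61:7588  62:3307  63:4579
  64:2353  65:2102  66:468  67:7474  68:7653  69:1120  70:6333  71:3430
  72:6437  73:3248  74:2609  75:1654  76:1252  77:6102  78:1761  79:3138
  80:6948  81:4427  82:2619  83:5783  84:246  85:3716  86:1790  87:1014
  88:2372  89:4142  90:5191  91:1282
Giant step factor: 6218^(-92) ≡ 4798 (mod 8293).
Scan 4084·4798^i mod 8293 for i = 0, 1, …:
  i=0: 4084   i=1: 6966   i=2: 2078   i=3: 2058
  i=4: 5614   i=5: 308   i=6: 1630   i=7: 441
  i=8: 1203   i=9: 66     …   i=15: 6240
  i=16: 1790
Match at i=16, j=86: a = 16·92 + 86 = 1558.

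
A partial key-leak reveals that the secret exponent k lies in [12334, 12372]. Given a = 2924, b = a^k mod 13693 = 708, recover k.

12344

Compute 2924^12334 mod 13693 = 10822, then multiply by 2924 repeatedly:
  2924^12334=10822  2924^12335=12698  2924^12336=7229  2924^12337=9297  2924^12338=3823
  2924^12339=4964  2924^12340=156  2924^12341=4275  2924^12342=12084  2924^12343=5676
  2924^12344=708
Found 708 at exponent 12344.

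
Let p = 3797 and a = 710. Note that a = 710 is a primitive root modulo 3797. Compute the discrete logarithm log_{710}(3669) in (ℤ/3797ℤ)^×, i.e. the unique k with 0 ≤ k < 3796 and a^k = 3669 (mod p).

1433

Baby-step giant-step with m = ceil(sqrt(3796)) = 62.
Baby table (710^j mod 3797 for j=0..61):
  0:1  1:710  2:2896  3:1983  4:3040  5:1704  6:2394  7:2481
  8:3499  9:1052  10:2708  11:1398  12:1563  13:1006  14:424  15:1077
  16:1473  17:1655  18:1777  19:1066  20:1257  21:175  22:2746  23:1799
  24:1498  25:420  26:2034  27:1280  28:1317  29:1008  30:1844  31:3072
  32:1642  33:141  34:1388  35:2057  36:2422  37:3376  38:1053  39:3418
  40:497  41:3546  42:249  43:2128  44:3471  45:157  46:1357  47:2829
  48:3774  49:2655  50:1738  51:3752  52:2223  53:2575  54:1893  55:3689
  56:3057  57:2383  58:2265  59:2019  60:2021  61:3441
Giant step factor: 710^(-62) ≡ 139 (mod 3797).
Scan 3669·139^i mod 3797 for i = 0, 1, …:
  i=0: 3669   i=1: 1193   i=2: 2556   i=3: 2163
  i=4: 694   i=5: 1541   i=6: 1567   i=7: 1384
  i=8: 2526   i=9: 1790     …   i=22: 3569
  i=23: 2481
Match at i=23, j=7: k = 23·62 + 7 = 1433.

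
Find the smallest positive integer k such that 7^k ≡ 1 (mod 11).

10

The order of 7 must divide p − 1 = 10 = 2 · 5.
Divisors: 1, 2, 5, 10.
Check each in increasing order: 7^1 ≡ 7;  7^2 ≡ 5;  7^5 ≡ 10;  7^10 ≡ 1.
Smallest exponent giving 1 is 10.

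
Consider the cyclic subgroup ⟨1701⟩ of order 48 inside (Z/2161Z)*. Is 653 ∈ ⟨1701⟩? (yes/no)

yes

653 ∈ ⟨1701⟩ iff 653^48 ≡ 1 (mod 2161), since |⟨1701⟩| = 48.
653^48 mod 2161 = 1.
Since 1 = 1, 653 lies in the subgroup.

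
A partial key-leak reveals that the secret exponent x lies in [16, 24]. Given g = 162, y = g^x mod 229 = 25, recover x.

Compute 162^16 mod 229 = 25, then multiply by 162 repeatedly:
  162^16=25
Found 25 at exponent 16.

16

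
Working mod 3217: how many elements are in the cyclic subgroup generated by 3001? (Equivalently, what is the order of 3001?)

The order of 3001 must divide p − 1 = 3216 = 2^4 · 3 · 67.
Divisors: 1, 2, 3, 4, 6, 8, 12, 16, 24, 48, 67, 134, 201, 268, 402, 536, 804, 1072, 1608, 3216.
Check each in increasing order: 3001^1 ≡ 3001;  3001^2 ≡ 1618;  3001^3 ≡ 1165;  3001^4 ≡ 2503;  3001^6 ≡ 2868;  3001^8 ≡ 1510;  3001^12 ≡ 2772;  3001^16 ≡ 2464;  3001^24 ≡ 1788;  3001^48 ≡ 2463;  3001^67 ≡ 1794;  3001^134 ≡ 1436;  3001^201 ≡ 2584;  3001^268 ≡ 3216;  3001^402 ≡ 1781;  3001^536 ≡ 1.
Smallest exponent giving 1 is 536.

536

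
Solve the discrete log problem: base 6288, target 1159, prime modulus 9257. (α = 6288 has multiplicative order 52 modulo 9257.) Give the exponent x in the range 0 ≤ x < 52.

Successive powers of 6288 modulo 9257:
  6288^0=1  6288^1=6288  6288^2=2297  6288^3=2616  6288^4=8976  6288^5=1159
So 6288^5 ≡ 1159 (mod 9257), giving x = 5.

5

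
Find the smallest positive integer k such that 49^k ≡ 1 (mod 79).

The order of 49 must divide p − 1 = 78 = 2 · 3 · 13.
Divisors: 1, 2, 3, 6, 13, 26, 39, 78.
Check each in increasing order: 49^1 ≡ 49;  49^2 ≡ 31;  49^3 ≡ 18;  49^6 ≡ 8;  49^13 ≡ 55;  49^26 ≡ 23;  49^39 ≡ 1.
Smallest exponent giving 1 is 39.

39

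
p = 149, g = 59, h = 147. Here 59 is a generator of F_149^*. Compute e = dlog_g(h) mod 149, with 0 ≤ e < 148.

87

Baby-step giant-step with m = ceil(sqrt(148)) = 13.
Baby table (59^j mod 149 for j=0..12):
  0:1  1:59  2:54  3:57  4:85  5:98  6:120  7:77
  8:73  9:135  10:68  11:138  12:96
Giant step factor: 59^(-13) ≡ 75 (mod 149).
Scan 147·75^i mod 149 for i = 0, 1, …:
  i=0: 147   i=1: 148   i=2: 74   i=3: 37
  i=4: 93   i=5: 121   i=6: 135
Match at i=6, j=9: e = 6·13 + 9 = 87.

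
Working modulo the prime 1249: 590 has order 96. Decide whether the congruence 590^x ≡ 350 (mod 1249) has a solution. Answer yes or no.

yes

350 ∈ ⟨590⟩ iff 350^96 ≡ 1 (mod 1249), since |⟨590⟩| = 96.
350^96 mod 1249 = 1.
Since 1 = 1, 350 lies in the subgroup.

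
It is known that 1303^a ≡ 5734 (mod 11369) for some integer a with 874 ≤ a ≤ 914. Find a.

889

Compute 1303^874 mod 11369 = 3537, then multiply by 1303 repeatedly:
  1303^874=3537  1303^875=4266  1303^876=10526  1303^877=4364  1303^878=1792
  1303^879=4331  1303^880=4269  1303^881=3066  1303^882=4479  1303^883=3840
  1303^884=1160  1303^885=10772  1303^886=6570  1303^887=11222  1303^888=1732
  1303^889=5734
Found 5734 at exponent 889.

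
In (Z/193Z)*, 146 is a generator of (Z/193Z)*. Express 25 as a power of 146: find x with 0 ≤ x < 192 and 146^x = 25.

Baby-step giant-step with m = ceil(sqrt(192)) = 14.
Baby table (146^j mod 193 for j=0..13):
  0:1  1:146  2:86  3:11  4:62  5:174  6:121  7:103
  8:177  9:173  10:168  11:17  12:166  13:111
Giant step factor: 146^(-14) ≡ 32 (mod 193).
Scan 25·32^i mod 193 for i = 0, 1, …:
  i=0: 25   i=1: 28   i=2: 124   i=3: 108
  i=4: 175   i=5: 3   i=6: 96   i=7: 177
Match at i=7, j=8: x = 7·14 + 8 = 106.

106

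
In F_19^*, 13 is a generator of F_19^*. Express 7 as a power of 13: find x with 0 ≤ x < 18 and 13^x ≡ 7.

12

Successive powers of 13 modulo 19:
  13^0=1  13^1=13  13^2=17  13^3=12  13^4=4  13^5=14
  13^6=11  13^7=10  13^8=16  13^9=18  13^10=6  13^11=2
  13^12=7
So 13^12 ≡ 7 (mod 19), giving x = 12.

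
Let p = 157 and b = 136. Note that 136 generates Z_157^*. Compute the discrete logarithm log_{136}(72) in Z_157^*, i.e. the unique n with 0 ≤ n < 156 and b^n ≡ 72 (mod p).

Baby-step giant-step with m = ceil(sqrt(156)) = 13.
Baby table (136^j mod 157 for j=0..12):
  0:1  1:136  2:127  3:2  4:115  5:97  6:4  7:73
  8:37  9:8  10:146  11:74  12:16
Giant step factor: 136^(-13) ≡ 107 (mod 157).
Scan 72·107^i mod 157 for i = 0, 1, …:
  i=0: 72   i=1: 11   i=2: 78   i=3: 25
  i=4: 6   i=5: 14   i=6: 85   i=7: 146
Match at i=7, j=10: n = 7·13 + 10 = 101.

101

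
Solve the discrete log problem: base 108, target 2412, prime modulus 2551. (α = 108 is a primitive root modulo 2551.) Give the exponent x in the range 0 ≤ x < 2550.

1062

Baby-step giant-step with m = ceil(sqrt(2550)) = 51.
Baby table (108^j mod 2551 for j=0..50):
  0:1  1:108  2:1460  3:2069  4:1515  5:356  6:183  7:1907
  8:1876  9:1079  10:1737  11:1373  12:326  13:2045  14:1474  15:1030
  16:1547  17:1261  18:985  19:1789  20:1887  21:2267  22:2491  23:1173
  24:1685  25:859  26:936  27:1599  28:1775  29:375  30:2235  31:1586
  32:371  33:1803  34:848  35:2299  36:845  37:1975  38:1567  39:870
  40:2124  41:2353  42:1575  43:1734  44:1049  45:1048  46:940  47:2031
  48:2513  49:998  50:642
Giant step factor: 108^(-51) ≡ 2262 (mod 2551).
Scan 2412·2262^i mod 2551 for i = 0, 1, …:
  i=0: 2412   i=1: 1906   i=2: 182   i=3: 973
  i=4: 1964   i=5: 1277   i=6: 842   i=7: 1558
  i=8: 1265   i=9: 1759     …   i=19: 992
  i=20: 1575
Match at i=20, j=42: x = 20·51 + 42 = 1062.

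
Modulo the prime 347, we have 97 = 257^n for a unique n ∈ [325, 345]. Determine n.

Compute 257^325 mod 347 = 151, then multiply by 257 repeatedly:
  257^325=151  257^326=290  257^327=272  257^328=157  257^329=97
Found 97 at exponent 329.

329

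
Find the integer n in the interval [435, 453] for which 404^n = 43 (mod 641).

453

Compute 404^435 mod 641 = 84, then multiply by 404 repeatedly:
  404^435=84  404^436=604  404^437=436  404^438=510  404^439=279
  404^440=541  404^441=624  404^442=183  404^443=217  404^444=492
  404^445=58  404^446=356  404^447=240  404^448=169  404^449=330
  404^450=633  404^451=614  404^452=630  404^453=43
Found 43 at exponent 453.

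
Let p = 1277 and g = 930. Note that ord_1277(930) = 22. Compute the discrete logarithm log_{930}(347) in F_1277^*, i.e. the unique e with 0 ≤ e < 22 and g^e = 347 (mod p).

12

Successive powers of 930 modulo 1277:
  930^0=1  930^1=930  930^2=371  930^3=240  930^4=1002  930^5=927
  930^6=135  930^7=404  930^8=282  930^9=475  930^10=1185  930^11=1276
  930^12=347
So 930^12 ≡ 347 (mod 1277), giving e = 12.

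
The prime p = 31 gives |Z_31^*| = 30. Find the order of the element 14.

The order of 14 must divide p − 1 = 30 = 2 · 3 · 5.
Divisors: 1, 2, 3, 5, 6, 10, 15, 30.
Check each in increasing order: 14^1 ≡ 14;  14^2 ≡ 10;  14^3 ≡ 16;  14^5 ≡ 5;  14^6 ≡ 8;  14^10 ≡ 25;  14^15 ≡ 1.
Smallest exponent giving 1 is 15.

15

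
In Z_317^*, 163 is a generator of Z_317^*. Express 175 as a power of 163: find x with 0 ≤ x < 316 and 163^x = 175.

Baby-step giant-step with m = ceil(sqrt(316)) = 18.
Baby table (163^j mod 317 for j=0..17):
  0:1  1:163  2:258  3:210  4:311  5:290  6:37  7:8
  8:36  9:162  10:95  11:269  12:101  13:296  14:64  15:288
  16:28  17:126
Giant step factor: 163^(-18) ≡ 123 (mod 317).
Scan 175·123^i mod 317 for i = 0, 1, …:
  i=0: 175   i=1: 286   i=2: 308   i=3: 161
  i=4: 149   i=5: 258
Match at i=5, j=2: x = 5·18 + 2 = 92.

92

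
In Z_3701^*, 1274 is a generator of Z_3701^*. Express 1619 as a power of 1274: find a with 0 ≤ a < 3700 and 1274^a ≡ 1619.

3001

Baby-step giant-step with m = ceil(sqrt(3700)) = 61.
Baby table (1274^j mod 3701 for j=0..60):
  0:1  1:1274  2:2038  3:2011  4:922  5:1411  6:2629  7:3642
  8:2555  9:1891  10:3484  11:1117  12:1874  13:331  14:3481  15:996
  16:3162  17:1700  18:715  19:464  20:2677  21:1877  22:452  23:2193
  24:3328  25:2227  26:2232  27:1200  28:287  29:2940  30:148  31:3502
  32:1843  33:1548  34:3220  35:1572  36:487  37:2371  38:638  39:2293
  40:1193  41:2472  42:3478  43:875  44:749  45:3069  46:1650  47:3633
  48:2192  49:2054  50:189  51:221  52:278  53:2577  54:311  55:207
  56:947  57:3653  58:1765  59:2103  60:3399
Giant step factor: 1274^(-61) ≡ 3013 (mod 3701).
Scan 1619·3013^i mod 3701 for i = 0, 1, …:
  i=0: 1619   i=1: 129   i=2: 72   i=3: 2278
  i=4: 1960   i=5: 2385   i=6: 2364   i=7: 2008
  i=8: 2670   i=9: 2437     …   i=48: 3666
  i=49: 1874
Match at i=49, j=12: a = 49·61 + 12 = 3001.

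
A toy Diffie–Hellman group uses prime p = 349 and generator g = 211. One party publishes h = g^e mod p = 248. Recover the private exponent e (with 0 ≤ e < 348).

183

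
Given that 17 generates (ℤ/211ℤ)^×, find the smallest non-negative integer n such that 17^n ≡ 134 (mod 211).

Baby-step giant-step with m = ceil(sqrt(210)) = 15.
Baby table (17^j mod 211 for j=0..14):
  0:1  1:17  2:78  3:60  4:176  5:38  6:13  7:10
  8:170  9:147  10:178  11:72  12:169  13:130  14:100
Giant step factor: 17^(-15) ≡ 88 (mod 211).
Scan 134·88^i mod 211 for i = 0, 1, …:
  i=0: 134   i=1: 187   i=2: 209   i=3: 35
  i=4: 126   i=5: 116   i=6: 80   i=7: 77
  i=8: 24   i=9: 2   i=10: 176
Match at i=10, j=4: n = 10·15 + 4 = 154.

154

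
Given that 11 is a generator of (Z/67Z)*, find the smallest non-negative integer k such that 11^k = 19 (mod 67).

8

Baby-step giant-step with m = ceil(sqrt(66)) = 9.
Baby table (11^j mod 67 for j=0..8):
  0:1  1:11  2:54  3:58  4:35  5:50  6:14  7:20
  8:19
Giant step factor: 11^(-9) ≡ 42 (mod 67).
Scan 19·42^i mod 67 for i = 0, 1, …:
  i=0: 19
Match at i=0, j=8: k = 0·9 + 8 = 8.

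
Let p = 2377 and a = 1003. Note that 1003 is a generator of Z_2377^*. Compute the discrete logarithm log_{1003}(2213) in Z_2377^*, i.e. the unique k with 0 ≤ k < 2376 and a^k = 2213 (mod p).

2254

Baby-step giant-step with m = ceil(sqrt(2376)) = 49.
Baby table (1003^j mod 2377 for j=0..48):
  0:1  1:1003  2:538  3:35  4:1827  5:2191  6:1225  7:2143
  8:621  9:89  10:1318  11:342  12:738  13:967  14:85  15:2060
  16:567  17:598  18:790  19:829  20:1914  21:1503  22:491  23:434
  24:311  25:546  26:928  27:1377  28:94  29:1579  30:655  31:913
  32:594  33:1532  34:1054  35:1774  36:1326  37:1235  38:288  39:1247
  40:439  41:572  42:859  43:1103  44:1004  45:1541  46:573  47:1862
  48:1641
Giant step factor: 1003^(-49) ≡ 2059 (mod 2377).
Scan 2213·2059^i mod 2377 for i = 0, 1, …:
  i=0: 2213   i=1: 2235   i=2: 2370   i=3: 2226
  i=4: 478   i=5: 124   i=6: 977   i=7: 701
  i=8: 520   i=9: 1030     …   i=45: 1039
  i=46: 1
Match at i=46, j=0: k = 46·49 + 0 = 2254.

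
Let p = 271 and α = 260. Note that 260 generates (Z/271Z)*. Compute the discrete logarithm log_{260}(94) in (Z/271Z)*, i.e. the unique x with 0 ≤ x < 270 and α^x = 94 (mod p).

127

Baby-step giant-step with m = ceil(sqrt(270)) = 17.
Baby table (260^j mod 271 for j=0..16):
  0:1  1:260  2:121  3:24  4:7  5:194  6:34  7:168
  8:49  9:3  10:238  11:92  12:72  13:21  14:40  15:102
  16:233
Giant step factor: 260^(-17) ≡ 59 (mod 271).
Scan 94·59^i mod 271 for i = 0, 1, …:
  i=0: 94   i=1: 126   i=2: 117   i=3: 128
  i=4: 235   i=5: 44   i=6: 157   i=7: 49
Match at i=7, j=8: x = 7·17 + 8 = 127.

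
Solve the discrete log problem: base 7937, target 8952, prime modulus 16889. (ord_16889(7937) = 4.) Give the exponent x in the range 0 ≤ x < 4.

Successive powers of 7937 modulo 16889:
  7937^0=1  7937^1=7937  7937^2=16888  7937^3=8952
So 7937^3 ≡ 8952 (mod 16889), giving x = 3.

3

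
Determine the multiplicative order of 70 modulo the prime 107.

106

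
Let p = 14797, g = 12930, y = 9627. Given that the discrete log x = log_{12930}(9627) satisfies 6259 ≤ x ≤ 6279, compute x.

Compute 12930^6259 mod 14797 = 8068, then multiply by 12930 repeatedly:
  12930^6259=8068  12930^6260=390  12930^6261=11720  12930^6262=3523  12930^6263=7224
  12930^6264=7656  12930^6265=150  12930^6266=1093  12930^6267=1355  12930^6268=502
  12930^6269=9774  12930^6270=11440  12930^6271=8388  12930^6272=9627
Found 9627 at exponent 6272.

6272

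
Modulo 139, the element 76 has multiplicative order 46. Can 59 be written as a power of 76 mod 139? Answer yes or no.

yes

59 ∈ ⟨76⟩ iff 59^46 ≡ 1 (mod 139), since |⟨76⟩| = 46.
59^46 mod 139 = 1.
Since 1 = 1, 59 lies in the subgroup.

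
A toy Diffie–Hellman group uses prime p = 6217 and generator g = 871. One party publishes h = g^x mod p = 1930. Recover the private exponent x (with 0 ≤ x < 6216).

3258

Baby-step giant-step with m = ceil(sqrt(6216)) = 79.
Baby table (871^j mod 6217 for j=0..78):
  0:1  1:871  2:167  3:2466  4:3021  5:1500  6:930  7:1820
  8:6102  9:5524  10:5663  11:2392  12:737  13:1576  14:4956  15:2078
  16:791  17:5091  18:1540  19:4685  20:2283  21:5270  22:2024  23:3493
  24:2290  25:5150  26:3193  27:2104  28:4786  29:3216  30:3486  31:2410
  32:3981  33:4582  34:5825  35:503  36:2923  37:3180  38:3215  39:2615
  40:2243  41:1515  42:1561  43:4325  44:5790  45:1103  46:3295  47:3908
  48:3169  49:6068  50:778  51:6202  52:5586  53:3712  54:312  55:4421
  56:2368  57:4701  58:3785  59:1725  60:4178  61:2093  62:1422  63:1379
  64:1228  65:264  66:6132  67:569  68:4456  69:1768  70:4329  71:3057
  72:1771  73:725  74:3558  75:2952  76:3571  77:1841  78:5742
Giant step factor: 871^(-79) ≡ 6122 (mod 6217).
Scan 1930·6122^i mod 6217 for i = 0, 1, …:
  i=0: 1930   i=1: 3160   i=2: 4433   i=3: 1621
  i=4: 1430   i=5: 924   i=6: 5475   i=7: 2103
  i=8: 5376   i=9: 5291     …   i=40: 3550
  i=41: 4685
Match at i=41, j=19: x = 41·79 + 19 = 3258.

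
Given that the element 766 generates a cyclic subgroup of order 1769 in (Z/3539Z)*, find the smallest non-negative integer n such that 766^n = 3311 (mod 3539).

Baby-step giant-step with m = ceil(sqrt(1769)) = 43.
Baby table (766^j mod 3539 for j=0..42):
  0:1  1:766  2:2821  3:2096  4:2369  5:2686  6:1317  7:207
  8:2846  9:12  10:2114  11:2001  12:379  13:116  14:381  15:1648
  16:2484  17:2301  18:144  19:595  20:2778  21:1009  22:1392  23:1033
  24:2081  25:1496  26:2839  27:1728  28:62  29:1485  30:1491  31:2548
  32:1779  33:199  34:257  35:2217  36:3041  37:744  38:125  39:197
  40:2264  41:114  42:2388
Giant step factor: 766^(-43) ≡ 70 (mod 3539).
Scan 3311·70^i mod 3539 for i = 0, 1, …:
  i=0: 3311   i=1: 1735   i=2: 1124   i=3: 822
  i=4: 916   i=5: 418   i=6: 948   i=7: 2658
  i=8: 2032   i=9: 680     …   i=14: 3472
  i=15: 2388
Match at i=15, j=42: n = 15·43 + 42 = 687.

687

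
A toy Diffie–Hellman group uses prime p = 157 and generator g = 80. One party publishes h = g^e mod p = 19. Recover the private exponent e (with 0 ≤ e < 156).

Baby-step giant-step with m = ceil(sqrt(156)) = 13.
Baby table (80^j mod 157 for j=0..12):
  0:1  1:80  2:120  3:23  4:113  5:91  6:58  7:87
  8:52  9:78  10:117  11:97  12:67
Giant step factor: 80^(-13) ≡ 50 (mod 157).
Scan 19·50^i mod 157 for i = 0, 1, …:
  i=0: 19   i=1: 8   i=2: 86   i=3: 61
  i=4: 67
Match at i=4, j=12: e = 4·13 + 12 = 64.

64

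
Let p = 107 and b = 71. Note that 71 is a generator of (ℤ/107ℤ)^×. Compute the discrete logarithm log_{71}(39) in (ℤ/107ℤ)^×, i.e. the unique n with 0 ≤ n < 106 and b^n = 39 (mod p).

20

Baby-step giant-step with m = ceil(sqrt(106)) = 11.
Baby table (71^j mod 107 for j=0..10):
  0:1  1:71  2:12  3:103  4:37  5:59  6:16  7:66
  8:85  9:43  10:57
Giant step factor: 71^(-11) ≡ 45 (mod 107).
Scan 39·45^i mod 107 for i = 0, 1, …:
  i=0: 39   i=1: 43
Match at i=1, j=9: n = 1·11 + 9 = 20.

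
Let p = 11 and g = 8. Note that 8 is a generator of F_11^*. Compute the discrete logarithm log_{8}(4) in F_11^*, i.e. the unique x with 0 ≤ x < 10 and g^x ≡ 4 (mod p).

Successive powers of 8 modulo 11:
  8^0=1  8^1=8  8^2=9  8^3=6  8^4=4
So 8^4 ≡ 4 (mod 11), giving x = 4.

4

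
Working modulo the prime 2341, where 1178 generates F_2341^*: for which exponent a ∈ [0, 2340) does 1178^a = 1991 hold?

1374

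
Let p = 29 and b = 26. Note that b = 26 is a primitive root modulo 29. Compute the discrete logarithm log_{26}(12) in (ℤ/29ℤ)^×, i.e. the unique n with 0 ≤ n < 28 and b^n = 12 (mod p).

21

Successive powers of 26 modulo 29:
  26^0=1  26^1=26  26^2=9  26^3=2  26^4=23  26^5=18
  26^6=4  26^7=17  26^8=7  26^9=8  26^10=5  26^11=14
  26^12=16  26^13=10  26^14=28  26^15=3  26^16=20  26^17=27
  26^18=6  26^19=11  26^20=25  26^21=12
So 26^21 ≡ 12 (mod 29), giving n = 21.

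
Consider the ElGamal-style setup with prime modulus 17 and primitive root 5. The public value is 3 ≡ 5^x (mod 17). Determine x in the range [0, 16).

Successive powers of 5 modulo 17:
  5^0=1  5^1=5  5^2=8  5^3=6  5^4=13  5^5=14
  5^6=2  5^7=10  5^8=16  5^9=12  5^10=9  5^11=11
  5^12=4  5^13=3
So 5^13 ≡ 3 (mod 17), giving x = 13.

13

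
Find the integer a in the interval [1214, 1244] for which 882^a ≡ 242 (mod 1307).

1235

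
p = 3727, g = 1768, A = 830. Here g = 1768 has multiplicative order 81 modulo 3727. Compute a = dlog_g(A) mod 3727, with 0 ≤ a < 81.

51

Baby-step giant-step with m = ceil(sqrt(81)) = 9.
Baby table (1768^j mod 3727 for j=0..8):
  0:1  1:1768  2:2598  3:1600  4:7  5:1195  6:3278  7:19
  8:49
Giant step factor: 1768^(-9) ≡ 1841 (mod 3727).
Scan 830·1841^i mod 3727 for i = 0, 1, …:
  i=0: 830   i=1: 3687   i=2: 900   i=3: 2112
  i=4: 931   i=5: 3278
Match at i=5, j=6: a = 5·9 + 6 = 51.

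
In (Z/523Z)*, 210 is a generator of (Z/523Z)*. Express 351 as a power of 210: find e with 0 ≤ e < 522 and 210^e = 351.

359

Baby-step giant-step with m = ceil(sqrt(522)) = 23.
Baby table (210^j mod 523 for j=0..22):
  0:1  1:210  2:168  3:239  4:505  5:404  6:114  7:405
  8:324  9:50  10:40  11:32  12:444  13:146  14:326  15:470
  16:376  17:510  18:408  19:431  20:31  21:234  22:501
Giant step factor: 210^(-23) ≡ 517 (mod 523).
Scan 351·517^i mod 523 for i = 0, 1, …:
  i=0: 351   i=1: 509   i=2: 84   i=3: 19
  i=4: 409   i=5: 161   i=6: 80   i=7: 43
  i=8: 265   i=9: 502     …   i=14: 120
  i=15: 326
Match at i=15, j=14: e = 15·23 + 14 = 359.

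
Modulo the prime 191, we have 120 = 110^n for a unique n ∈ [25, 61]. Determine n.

42

Compute 110^25 mod 191 = 139, then multiply by 110 repeatedly:
  110^25=139  110^26=10  110^27=145  110^28=97  110^29=165
  110^30=5  110^31=168  110^32=144  110^33=178  110^34=98
  110^35=84  110^36=72  110^37=89  110^38=49  110^39=42
  110^40=36  110^41=140  110^42=120
Found 120 at exponent 42.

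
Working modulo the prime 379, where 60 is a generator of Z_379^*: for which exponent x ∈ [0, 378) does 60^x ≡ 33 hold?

Baby-step giant-step with m = ceil(sqrt(378)) = 20.
Baby table (60^j mod 379 for j=0..19):
  0:1  1:60  2:189  3:349  4:95  5:15  6:142  7:182
  8:308  9:288  10:225  11:235  12:77  13:72  14:151  15:343
  16:114  17:18  18:322  19:370
Giant step factor: 60^(-20) ≡ 266 (mod 379).
Scan 33·266^i mod 379 for i = 0, 1, …:
  i=0: 33   i=1: 61   i=2: 308
Match at i=2, j=8: x = 2·20 + 8 = 48.

48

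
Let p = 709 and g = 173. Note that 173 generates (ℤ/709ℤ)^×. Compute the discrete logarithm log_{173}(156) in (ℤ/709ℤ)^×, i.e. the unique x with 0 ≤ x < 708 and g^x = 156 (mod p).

459

Baby-step giant-step with m = ceil(sqrt(708)) = 27.
Baby table (173^j mod 709 for j=0..26):
  0:1  1:173  2:151  3:599  4:113  5:406  6:47  7:332
  8:7  9:502  10:348  11:648  12:82  13:6  14:329  15:197
  16:49  17:678  18:309  19:282  20:574  21:42  22:176  23:670
  24:343  25:492  26:36
Giant step factor: 173^(-27) ≡ 519 (mod 709).
Scan 156·519^i mod 709 for i = 0, 1, …:
  i=0: 156   i=1: 138   i=2: 13   i=3: 366
  i=4: 651   i=5: 385   i=6: 586   i=7: 682
  i=8: 167   i=9: 175     …   i=16: 556
  i=17: 1
Match at i=17, j=0: x = 17·27 + 0 = 459.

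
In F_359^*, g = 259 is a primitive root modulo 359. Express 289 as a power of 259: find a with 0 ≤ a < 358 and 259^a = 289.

Baby-step giant-step with m = ceil(sqrt(358)) = 19.
Baby table (259^j mod 359 for j=0..18):
  0:1  1:259  2:307  3:174  4:191  5:286  6:120  7:206
  8:222  9:58  10:303  11:215  12:40  13:308  14:74  15:139
  16:101  17:311  18:133
Giant step factor: 259^(-19) ≡ 190 (mod 359).
Scan 289·190^i mod 359 for i = 0, 1, …:
  i=0: 289   i=1: 342   i=2: 1
Match at i=2, j=0: a = 2·19 + 0 = 38.

38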